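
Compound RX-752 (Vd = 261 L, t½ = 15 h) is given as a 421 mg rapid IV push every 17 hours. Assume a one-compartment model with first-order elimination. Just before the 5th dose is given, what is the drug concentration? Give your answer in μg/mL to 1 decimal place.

f = (1/2)^(τ/t½) = (1/2)^(17/15) ≈ 0.4559.
C₀ = D/Vd = 421/261 ≈ 1.613 μg/mL.
Before the 5th dose, 4 doses have been given. Superposition: Cmin = C₀·(f + f² + … + f^4).
≈ 1.613 × (0.4559 + 0.2078 + 0.0948 + 0.0432) ≈ 1.613 × 0.8017 ≈ 1.293 μg/mL.

1.3 μg/mL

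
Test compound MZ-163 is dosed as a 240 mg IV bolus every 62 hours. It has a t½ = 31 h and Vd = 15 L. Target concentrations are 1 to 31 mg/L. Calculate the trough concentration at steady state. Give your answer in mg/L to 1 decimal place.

τ = 62 h = 2 half-lives, so f = (1/2)^2 = 0.25.
Accumulation ratio R = 1/(1 − f) = 1/0.75 = 4/3.
Single-dose peak C₀ = D/Vd = 240/15 = 16 mg/L.
Steady-state peak Cmax,ss = C₀·R = 16 × 4/3 ≈ 21.333 mg/L.
Steady-state trough Cmin,ss = Cmax,ss·f ≈ 21.333 × 0.25 ≈ 5.333 mg/L.
Trough 5.3 mg/L vs MEC 1 mg/L: adequate.

5.3 mg/L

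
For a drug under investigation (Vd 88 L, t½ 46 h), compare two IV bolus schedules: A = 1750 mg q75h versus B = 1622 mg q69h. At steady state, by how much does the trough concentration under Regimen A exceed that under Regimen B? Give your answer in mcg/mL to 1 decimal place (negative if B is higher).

-0.6 mcg/mL

Regimen A: f = (1/2)^(75/46) ≈ 0.3230; Cmin,ss = (1750/88)·f/(1−f) ≈ 9.488 mcg/mL.
Regimen B: f = (1/2)^(69/46) ≈ 0.3536; Cmin,ss = (1622/88)·f/(1−f) ≈ 10.083 mcg/mL.
Difference ≈ 9.488 − 10.083 ≈ -0.595 mcg/mL.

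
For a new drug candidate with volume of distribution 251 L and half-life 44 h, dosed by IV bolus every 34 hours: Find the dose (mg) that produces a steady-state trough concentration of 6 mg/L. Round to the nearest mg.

τ/t½ = 34/44 ≈ 0.77273, so f = (1/2)^(34/44) ≈ 0.585310.
Cmin,ss = (D/Vd)·f/(1−f), so D = Cmin,ss·Vd·(1−f)/f.
D = 6 × 251 × (1−f)/f ≈ 6 × 251 × 0.70850 ≈ 1067.00 mg.

1067 mg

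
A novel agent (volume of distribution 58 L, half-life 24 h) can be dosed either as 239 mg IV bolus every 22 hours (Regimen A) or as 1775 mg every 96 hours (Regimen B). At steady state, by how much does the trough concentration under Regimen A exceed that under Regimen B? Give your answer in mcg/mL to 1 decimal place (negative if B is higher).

2.6 mcg/mL

Regimen A: f = (1/2)^(22/24) ≈ 0.5297; Cmin,ss = (239/58)·f/(1−f) ≈ 4.641 mcg/mL.
Regimen B: f = (1/2)^(96/24) ≈ 0.0625; Cmin,ss = (1775/58)·f/(1−f) ≈ 2.040 mcg/mL.
Difference ≈ 4.641 − 2.040 ≈ 2.601 mcg/mL.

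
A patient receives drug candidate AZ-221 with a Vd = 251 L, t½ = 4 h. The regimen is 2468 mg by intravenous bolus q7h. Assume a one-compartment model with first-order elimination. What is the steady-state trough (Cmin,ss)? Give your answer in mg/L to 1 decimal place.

4.2 mg/L

k = ln2/t½ = ln2/4 ≈ 0.173287 h⁻¹; fraction remaining f = e^(−kτ) = e^(−0.173287×7) ≈ 0.2973.
Single-dose peak C₀ = D/Vd = 2468/251 ≈ 9.833 mg/L.
Steady-state trough Cmin,ss = C₀·f/(1−f) ≈ 9.833 × 0.2973/0.7027 ≈ 4.160 mg/L.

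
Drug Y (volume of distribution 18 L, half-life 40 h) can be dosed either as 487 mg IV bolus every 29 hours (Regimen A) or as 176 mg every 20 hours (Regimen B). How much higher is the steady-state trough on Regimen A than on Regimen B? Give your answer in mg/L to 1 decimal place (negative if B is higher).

17.8 mg/L

Regimen A: f = (1/2)^(29/40) ≈ 0.6050; Cmin,ss = (487/18)·f/(1−f) ≈ 41.440 mg/L.
Regimen B: f = (1/2)^(20/40) ≈ 0.7071; Cmin,ss = (176/18)·f/(1−f) ≈ 23.605 mg/L.
Difference ≈ 41.440 − 23.605 ≈ 17.835 mg/L.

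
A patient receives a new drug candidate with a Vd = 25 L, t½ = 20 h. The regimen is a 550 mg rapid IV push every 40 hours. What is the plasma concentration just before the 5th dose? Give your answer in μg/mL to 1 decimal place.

f = (1/2)^(τ/t½) = (1/2)^(40/20) ≈ 0.2500.
C₀ = D/Vd = 550/25 ≈ 22.000 μg/mL.
Before the 5th dose, 4 doses have been given. Superposition: Cmin = C₀·(f + f² + … + f^4).
≈ 22.000 × (0.2500 + 0.0625 + 0.0156 + 0.0039) ≈ 22.000 × 0.3320 ≈ 7.304 μg/mL.

7.3 μg/mL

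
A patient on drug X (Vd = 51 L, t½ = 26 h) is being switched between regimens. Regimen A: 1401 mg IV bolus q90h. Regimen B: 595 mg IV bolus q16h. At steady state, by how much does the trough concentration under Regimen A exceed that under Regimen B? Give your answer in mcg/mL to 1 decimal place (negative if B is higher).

-19.2 mcg/mL

Regimen A: f = (1/2)^(90/26) ≈ 0.0908; Cmin,ss = (1401/51)·f/(1−f) ≈ 2.743 mcg/mL.
Regimen B: f = (1/2)^(16/26) ≈ 0.6528; Cmin,ss = (595/51)·f/(1−f) ≈ 21.935 mcg/mL.
Difference ≈ 2.743 − 21.935 ≈ -19.192 mcg/mL.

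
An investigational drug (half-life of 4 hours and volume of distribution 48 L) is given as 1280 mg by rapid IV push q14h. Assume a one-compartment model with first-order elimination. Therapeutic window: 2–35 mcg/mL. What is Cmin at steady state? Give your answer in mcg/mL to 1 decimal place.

Over one 14-h interval, 14/4 ≈ 3.5 half-lives elapse, leaving f ≈ 0.0884 of each dose.
Accumulation ratio R = 1/(1 − f) ≈ 1/0.9116 ≈ 1.0970.
Single-dose peak C₀ = D/Vd = 1280/48 ≈ 26.667 mcg/mL.
Steady-state peak Cmax,ss = C₀·R ≈ 26.667 × 1.0970 ≈ 29.254 mcg/mL.
One interval later, Cmin,ss = Cmax,ss·e^(−kτ) ≈ 29.254 × 0.0884 ≈ 2.586 mcg/mL.
Trough 2.6 mcg/mL vs MEC 2 mcg/mL: adequate.

2.6 mcg/mL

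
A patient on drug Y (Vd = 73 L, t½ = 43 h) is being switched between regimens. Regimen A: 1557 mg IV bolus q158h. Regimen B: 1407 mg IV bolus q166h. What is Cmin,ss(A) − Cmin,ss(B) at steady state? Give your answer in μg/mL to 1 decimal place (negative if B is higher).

Regimen A: f = (1/2)^(158/43) ≈ 0.0783; Cmin,ss = (1557/73)·f/(1−f) ≈ 1.812 μg/mL.
Regimen B: f = (1/2)^(166/43) ≈ 0.0688; Cmin,ss = (1407/73)·f/(1−f) ≈ 1.424 μg/mL.
Difference ≈ 1.812 − 1.424 ≈ 0.388 μg/mL.

0.4 μg/mL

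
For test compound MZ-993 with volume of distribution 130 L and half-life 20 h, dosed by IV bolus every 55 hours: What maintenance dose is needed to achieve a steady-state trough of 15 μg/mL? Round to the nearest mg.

11168 mg

τ/t½ = 55/20 ≈ 2.75, so f = (1/2)^(55/20) ≈ 0.148651.
Cmin,ss = (D/Vd)·f/(1−f), so D = Cmin,ss·Vd·(1−f)/f.
D = 15 × 130 × (1−f)/f ≈ 15 × 130 × 5.72717 ≈ 11167.98 mg.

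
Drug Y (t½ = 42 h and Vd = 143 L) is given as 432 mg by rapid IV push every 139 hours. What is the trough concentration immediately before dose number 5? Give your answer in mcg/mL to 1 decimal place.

0.3 mcg/mL

f = (1/2)^(τ/t½) = (1/2)^(139/42) ≈ 0.1009.
C₀ = D/Vd = 432/143 ≈ 3.021 mcg/mL.
Before the 5th dose, 4 doses have been given. Superposition: Cmin = C₀·(f + f² + … + f^4).
≈ 3.021 × (0.1009 + 0.0102 + 0.0010 + 0.0001) ≈ 3.021 × 0.1122 ≈ 0.339 mcg/mL.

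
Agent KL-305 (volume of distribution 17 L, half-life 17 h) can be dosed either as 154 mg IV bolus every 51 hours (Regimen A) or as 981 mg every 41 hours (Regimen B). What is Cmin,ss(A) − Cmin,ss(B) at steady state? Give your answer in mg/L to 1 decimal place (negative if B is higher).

-12.1 mg/L

Regimen A: f = (1/2)^(51/17) ≈ 0.1250; Cmin,ss = (154/17)·f/(1−f) ≈ 1.294 mg/L.
Regimen B: f = (1/2)^(41/17) ≈ 0.1879; Cmin,ss = (981/17)·f/(1−f) ≈ 13.352 mg/L.
Difference ≈ 1.294 − 13.352 ≈ -12.058 mg/L.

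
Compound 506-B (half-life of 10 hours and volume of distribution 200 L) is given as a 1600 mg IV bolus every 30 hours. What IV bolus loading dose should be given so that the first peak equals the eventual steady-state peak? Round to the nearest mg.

1829 mg

f = (1/2)^(30/10) ≈ 0.125000; accumulation ratio R = 1/(1−f) ≈ 1.14286.
Loading dose to hit Cmax,ss on first dose: D_load = D_maint·R ≈ 1600 × 1.14286 ≈ 1828.58 mg.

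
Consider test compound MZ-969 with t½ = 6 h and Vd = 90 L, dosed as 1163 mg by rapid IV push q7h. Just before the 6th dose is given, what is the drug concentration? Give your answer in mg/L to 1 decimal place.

10.2 mg/L

f = (1/2)^(τ/t½) = (1/2)^(7/6) ≈ 0.4454.
C₀ = D/Vd = 1163/90 ≈ 12.922 mg/L.
Before the 6th dose, 5 doses have been given. Superposition: Cmin = C₀·(f + f² + … + f^5).
≈ 12.922 × (0.4454 + 0.1984 + 0.0884 + 0.0394 + 0.0175) ≈ 12.922 × 0.7891 ≈ 10.197 mg/L.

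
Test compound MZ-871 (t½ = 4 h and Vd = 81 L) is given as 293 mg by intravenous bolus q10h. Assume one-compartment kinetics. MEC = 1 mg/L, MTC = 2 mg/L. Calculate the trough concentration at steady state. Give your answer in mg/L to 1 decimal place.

0.8 mg/L

Over one 10-h interval, 10/4 ≈ 2.5 half-lives elapse, leaving f ≈ 0.1768 of each dose.
At steady state, accumulation factor R = 1/(1 − e^(−kτ)) ≈ 1.2148.
Each bolus raises the concentration by D/Vd = 293/81 ≈ 3.617 mg/L.
Cmax,ss = C₀/(1 − f) ≈ 3.617/0.8232 ≈ 4.394 mg/L.
One interval later, Cmin,ss = Cmax,ss·e^(−kτ) ≈ 4.394 × 0.1768 ≈ 0.777 mg/L.
Trough 0.8 mg/L vs MEC 1 mg/L: subtherapeutic.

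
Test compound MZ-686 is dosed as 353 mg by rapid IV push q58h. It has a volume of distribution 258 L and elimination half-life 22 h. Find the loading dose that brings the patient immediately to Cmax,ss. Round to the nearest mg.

421 mg

f = (1/2)^(58/22) ≈ 0.160833; accumulation ratio R = 1/(1−f) ≈ 1.19166.
Loading dose to hit Cmax,ss on first dose: D_load = D_maint·R ≈ 353 × 1.19166 ≈ 420.66 mg.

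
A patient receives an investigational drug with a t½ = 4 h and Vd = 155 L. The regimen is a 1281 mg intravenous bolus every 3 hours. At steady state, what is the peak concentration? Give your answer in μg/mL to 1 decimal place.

k = ln2/t½ = ln2/4 ≈ 0.173287 h⁻¹; fraction remaining f = e^(−kτ) = e^(−0.173287×3) ≈ 0.5946.
Accumulation ratio R = 1/(1 − f) ≈ 1/0.4054 ≈ 2.4667.
Single-dose peak C₀ = D/Vd = 1281/155 ≈ 8.265 μg/mL.
Steady-state peak Cmax,ss = C₀·R ≈ 8.265 × 2.4667 ≈ 20.387 μg/mL.

20.4 μg/mL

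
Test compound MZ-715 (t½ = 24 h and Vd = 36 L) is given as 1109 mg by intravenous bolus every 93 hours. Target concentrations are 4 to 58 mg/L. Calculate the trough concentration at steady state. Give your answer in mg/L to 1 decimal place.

k = ln2/t½ = ln2/24 ≈ 0.028881 h⁻¹; fraction remaining f = e^(−kτ) = e^(−0.028881×93) ≈ 0.0682.
Accumulation ratio R = 1/(1 − f) ≈ 1/0.9318 ≈ 1.0732.
Each bolus raises the concentration by D/Vd = 1109/36 ≈ 30.806 mg/L.
Cmax,ss = C₀/(1 − f) ≈ 30.806/0.9318 ≈ 33.061 mg/L.
One interval later, Cmin,ss = Cmax,ss·e^(−kτ) ≈ 33.061 × 0.0682 ≈ 2.255 mg/L.
Trough 2.3 mg/L vs MEC 4 mg/L: subtherapeutic.

2.3 mg/L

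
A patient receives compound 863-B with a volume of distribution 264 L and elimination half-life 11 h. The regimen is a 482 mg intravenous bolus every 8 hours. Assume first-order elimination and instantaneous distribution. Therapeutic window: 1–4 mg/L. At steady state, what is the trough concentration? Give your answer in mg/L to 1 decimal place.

k = ln2/t½ = ln2/11 ≈ 0.063013 h⁻¹; fraction remaining f = e^(−kτ) = e^(−0.063013×8) ≈ 0.6040.
Single-dose peak C₀ = D/Vd = 482/264 ≈ 1.826 mg/L.
Steady-state trough Cmin,ss = C₀·f/(1−f) ≈ 1.826 × 0.6040/0.3960 ≈ 2.785 mg/L.
Trough 2.8 mg/L vs MEC 1 mg/L: adequate.

2.8 mg/L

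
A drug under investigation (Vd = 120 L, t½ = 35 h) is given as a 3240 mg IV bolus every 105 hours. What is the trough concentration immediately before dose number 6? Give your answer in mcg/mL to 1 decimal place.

f = (1/2)^(τ/t½) = (1/2)^(105/35) ≈ 0.1250.
C₀ = D/Vd = 3240/120 ≈ 27.000 mcg/mL.
Before the 6th dose, 5 doses have been given. Superposition: Cmin = C₀·(f + f² + … + f^5).
≈ 27.000 × (0.1250 + 0.0156 + 0.0020 + 0.0002 + 0.0000) ≈ 27.000 × 0.1428 ≈ 3.856 mcg/mL.

3.9 mcg/mL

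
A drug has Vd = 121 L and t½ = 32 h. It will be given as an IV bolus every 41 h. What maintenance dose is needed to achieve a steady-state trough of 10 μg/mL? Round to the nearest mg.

τ/t½ = 41/32 ≈ 1.2812, so f = (1/2)^(41/32) ≈ 0.411439.
Cmin,ss = (D/Vd)·f/(1−f), so D = Cmin,ss·Vd·(1−f)/f.
D = 10 × 121 × (1−f)/f ≈ 10 × 121 × 1.43049 ≈ 1730.89 mg.

1731 mg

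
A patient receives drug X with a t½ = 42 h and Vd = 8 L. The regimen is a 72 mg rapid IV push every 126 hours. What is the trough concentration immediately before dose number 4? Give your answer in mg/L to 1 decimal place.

1.3 mg/L

f = (1/2)^(τ/t½) = (1/2)^(126/42) ≈ 0.1250.
C₀ = D/Vd = 72/8 ≈ 9.000 mg/L.
Before the 4th dose, 3 doses have been given. Superposition: Cmin = C₀·(f + f² + … + f^3).
≈ 9.000 × (0.1250 + 0.0156 + 0.0020) ≈ 9.000 × 0.1426 ≈ 1.283 mg/L.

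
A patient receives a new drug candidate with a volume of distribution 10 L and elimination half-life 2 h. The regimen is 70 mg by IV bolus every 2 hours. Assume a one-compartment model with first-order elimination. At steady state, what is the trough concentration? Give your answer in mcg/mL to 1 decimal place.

7.0 mcg/mL

τ = 2 h = 1 half-life, so f = (1/2)^1 = 0.5.
Accumulation ratio R = 1/(1 − f) = 1/0.5 = 2/1.
Single-dose peak C₀ = D/Vd = 70/10 = 7 mcg/mL.
Steady-state peak Cmax,ss = C₀·R = 7 × 2/1 ≈ 14.000 mcg/mL.
Steady-state trough Cmin,ss = Cmax,ss·f ≈ 14.000 × 0.5 ≈ 7.000 mcg/mL.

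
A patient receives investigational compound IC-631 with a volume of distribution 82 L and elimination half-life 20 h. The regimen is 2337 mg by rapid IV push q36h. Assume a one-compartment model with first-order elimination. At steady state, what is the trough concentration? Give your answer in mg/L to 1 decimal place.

Over one 36-h interval, 36/20 ≈ 1.8 half-lives elapse, leaving f ≈ 0.2872 of each dose.
Each bolus raises the concentration by D/Vd = 2337/82 ≈ 28.500 mg/L.
Steady-state trough Cmin,ss = C₀·f/(1−f) ≈ 28.500 × 0.2872/0.7128 ≈ 11.483 mg/L.

11.5 mg/L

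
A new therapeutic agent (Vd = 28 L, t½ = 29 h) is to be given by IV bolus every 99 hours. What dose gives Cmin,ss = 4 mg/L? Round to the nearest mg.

1082 mg

τ/t½ = 99/29 ≈ 3.4138, so f = (1/2)^(99/29) ≈ 0.093831.
Cmin,ss = (D/Vd)·f/(1−f), so D = Cmin,ss·Vd·(1−f)/f.
D = 4 × 28 × (1−f)/f ≈ 4 × 28 × 9.65746 ≈ 1081.64 mg.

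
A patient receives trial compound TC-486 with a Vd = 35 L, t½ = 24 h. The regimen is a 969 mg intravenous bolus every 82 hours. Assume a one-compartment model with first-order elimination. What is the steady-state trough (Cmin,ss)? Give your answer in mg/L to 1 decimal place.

2.9 mg/L

k = ln2/t½ = ln2/24 ≈ 0.028881 h⁻¹; fraction remaining f = e^(−kτ) = e^(−0.028881×82) ≈ 0.0936.
At steady state, accumulation factor R = 1/(1 − e^(−kτ)) ≈ 1.1033.
Single-dose peak C₀ = D/Vd = 969/35 ≈ 27.686 mg/L.
Cmax,ss = C₀/(1 − f) ≈ 27.686/0.9064 ≈ 30.545 mg/L.
One interval later, Cmin,ss = Cmax,ss·e^(−kτ) ≈ 30.545 × 0.0936 ≈ 2.859 mg/L.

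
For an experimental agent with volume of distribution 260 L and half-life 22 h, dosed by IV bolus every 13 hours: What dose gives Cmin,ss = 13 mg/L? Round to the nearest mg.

1711 mg

τ/t½ = 13/22 ≈ 0.59091, so f = (1/2)^(13/22) ≈ 0.663924.
Cmin,ss = (D/Vd)·f/(1−f), so D = Cmin,ss·Vd·(1−f)/f.
D = 13 × 260 × (1−f)/f ≈ 13 × 260 × 0.50620 ≈ 1710.96 mg.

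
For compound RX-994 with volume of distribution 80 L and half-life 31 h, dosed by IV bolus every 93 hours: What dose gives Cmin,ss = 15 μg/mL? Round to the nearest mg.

τ/t½ = 93/31 ≈ 3, so f = (1/2)^(93/31) ≈ 0.125000.
Cmin,ss = (D/Vd)·f/(1−f), so D = Cmin,ss·Vd·(1−f)/f.
D = 15 × 80 × (1−f)/f ≈ 15 × 80 × 7.00000 ≈ 8400.00 mg.

8400 mg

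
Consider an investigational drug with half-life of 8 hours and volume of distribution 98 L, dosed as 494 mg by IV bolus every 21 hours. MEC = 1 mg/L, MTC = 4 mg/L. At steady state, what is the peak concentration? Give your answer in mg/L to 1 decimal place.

6.0 mg/L

k = ln2/t½ = ln2/8 ≈ 0.086643 h⁻¹; fraction remaining f = e^(−kτ) = e^(−0.086643×21) ≈ 0.1621.
Accumulation ratio R = 1/(1 − f) ≈ 1/0.8379 ≈ 1.1935.
Single-dose peak C₀ = D/Vd = 494/98 ≈ 5.041 mg/L.
Steady-state peak Cmax,ss = C₀·R ≈ 5.041 × 1.1935 ≈ 6.016 mg/L.
Peak 6.0 mg/L vs MTC 4 mg/L: exceeds toxic threshold.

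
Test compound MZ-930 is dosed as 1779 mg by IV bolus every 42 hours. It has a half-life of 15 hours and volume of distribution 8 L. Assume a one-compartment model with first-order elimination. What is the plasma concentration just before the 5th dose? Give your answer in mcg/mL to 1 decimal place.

37.3 mcg/mL

f = (1/2)^(τ/t½) = (1/2)^(42/15) ≈ 0.1436.
C₀ = D/Vd = 1779/8 ≈ 222.375 mcg/mL.
Before the 5th dose, 4 doses have been given. Superposition: Cmin = C₀·(f + f² + … + f^4).
≈ 222.375 × (0.1436 + 0.0206 + 0.0030 + 0.0004) ≈ 222.375 × 0.1676 ≈ 37.270 mcg/mL.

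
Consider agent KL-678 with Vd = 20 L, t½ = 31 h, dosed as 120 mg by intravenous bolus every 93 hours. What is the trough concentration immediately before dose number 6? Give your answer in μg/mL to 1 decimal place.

f = (1/2)^(τ/t½) = (1/2)^(93/31) ≈ 0.1250.
C₀ = D/Vd = 120/20 ≈ 6.000 μg/mL.
Before the 6th dose, 5 doses have been given. Superposition: Cmin = C₀·(f + f² + … + f^5).
≈ 6.000 × (0.1250 + 0.0156 + 0.0020 + 0.0002 + 0.0000) ≈ 6.000 × 0.1428 ≈ 0.857 μg/mL.

0.9 μg/mL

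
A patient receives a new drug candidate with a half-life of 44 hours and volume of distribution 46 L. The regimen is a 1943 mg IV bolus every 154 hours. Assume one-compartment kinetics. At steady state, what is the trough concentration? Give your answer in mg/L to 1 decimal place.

Over one 154-h interval, 154/44 ≈ 3.5 half-lives elapse, leaving f ≈ 0.0884 of each dose.
Accumulation ratio R = 1/(1 − f) ≈ 1/0.9116 ≈ 1.0970.
Single-dose peak C₀ = D/Vd = 1943/46 ≈ 42.239 mg/L.
Steady-state peak Cmax,ss = C₀·R ≈ 42.239 × 1.0970 ≈ 46.336 mg/L.
Steady-state trough Cmin,ss = Cmax,ss·f ≈ 46.336 × 0.0884 ≈ 4.096 mg/L.

4.1 mg/L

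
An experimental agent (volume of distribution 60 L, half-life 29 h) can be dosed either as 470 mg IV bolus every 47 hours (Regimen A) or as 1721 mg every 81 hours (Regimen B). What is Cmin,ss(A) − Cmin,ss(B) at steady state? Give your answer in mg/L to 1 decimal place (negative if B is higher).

Regimen A: f = (1/2)^(47/29) ≈ 0.3252; Cmin,ss = (470/60)·f/(1−f) ≈ 3.775 mg/L.
Regimen B: f = (1/2)^(81/29) ≈ 0.1443; Cmin,ss = (1721/60)·f/(1−f) ≈ 4.837 mg/L.
Difference ≈ 3.775 − 4.837 ≈ -1.062 mg/L.

-1.1 mg/L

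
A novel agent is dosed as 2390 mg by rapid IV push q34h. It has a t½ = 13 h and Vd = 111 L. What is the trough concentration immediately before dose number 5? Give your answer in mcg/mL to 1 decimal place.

f = (1/2)^(τ/t½) = (1/2)^(34/13) ≈ 0.1632.
C₀ = D/Vd = 2390/111 ≈ 21.532 mcg/mL.
Before the 5th dose, 4 doses have been given. Superposition: Cmin = C₀·(f + f² + … + f^4).
≈ 21.532 × (0.1632 + 0.0266 + 0.0043 + 0.0007) ≈ 21.532 × 0.1948 ≈ 4.194 mcg/mL.

4.2 mcg/mL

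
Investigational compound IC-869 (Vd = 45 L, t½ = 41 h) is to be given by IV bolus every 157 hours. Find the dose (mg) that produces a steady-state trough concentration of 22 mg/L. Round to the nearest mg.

τ/t½ = 157/41 ≈ 3.8293, so f = (1/2)^(157/41) ≈ 0.070352.
Cmin,ss = (D/Vd)·f/(1−f), so D = Cmin,ss·Vd·(1−f)/f.
D = 22 × 45 × (1−f)/f ≈ 22 × 45 × 13.21424 ≈ 13082.10 mg.

13082 mg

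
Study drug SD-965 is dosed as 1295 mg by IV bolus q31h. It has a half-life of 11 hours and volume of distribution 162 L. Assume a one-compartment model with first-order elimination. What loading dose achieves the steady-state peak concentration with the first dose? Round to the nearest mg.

f = (1/2)^(31/11) ≈ 0.141789; accumulation ratio R = 1/(1−f) ≈ 1.16521.
Loading dose to hit Cmax,ss on first dose: D_load = D_maint·R ≈ 1295 × 1.16521 ≈ 1508.95 mg.

1509 mg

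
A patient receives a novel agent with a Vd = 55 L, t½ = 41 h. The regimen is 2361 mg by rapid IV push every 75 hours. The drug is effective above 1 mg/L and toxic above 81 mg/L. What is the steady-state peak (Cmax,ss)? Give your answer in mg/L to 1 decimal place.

τ/t½ = 75/41 ≈ 1.8293, so fraction remaining f = (1/2)^(75/41) ≈ 0.2814.
At steady state, accumulation factor R = 1/(1 − e^(−kτ)) ≈ 1.3916.
Single-dose peak C₀ = D/Vd = 2361/55 ≈ 42.927 mg/L.
Steady-state peak Cmax,ss = C₀·R ≈ 42.927 × 1.3916 ≈ 59.737 mg/L.
Peak 59.7 mg/L vs MTC 81 mg/L: below toxic threshold.

59.7 mg/L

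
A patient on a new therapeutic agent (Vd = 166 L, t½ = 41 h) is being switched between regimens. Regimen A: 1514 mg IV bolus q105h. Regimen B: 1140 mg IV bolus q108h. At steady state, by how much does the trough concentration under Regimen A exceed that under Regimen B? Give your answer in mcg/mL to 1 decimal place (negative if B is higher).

Regimen A: f = (1/2)^(105/41) ≈ 0.1695; Cmin,ss = (1514/166)·f/(1−f) ≈ 1.861 mcg/mL.
Regimen B: f = (1/2)^(108/41) ≈ 0.1611; Cmin,ss = (1140/166)·f/(1−f) ≈ 1.319 mcg/mL.
Difference ≈ 1.861 − 1.319 ≈ 0.542 mcg/mL.

0.5 mcg/mL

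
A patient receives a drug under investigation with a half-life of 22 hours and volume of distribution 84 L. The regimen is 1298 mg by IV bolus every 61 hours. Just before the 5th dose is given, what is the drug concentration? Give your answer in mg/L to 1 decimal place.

2.6 mg/L

f = (1/2)^(τ/t½) = (1/2)^(61/22) ≈ 0.1463.
C₀ = D/Vd = 1298/84 ≈ 15.452 mg/L.
Before the 5th dose, 4 doses have been given. Superposition: Cmin = C₀·(f + f² + … + f^4).
≈ 15.452 × (0.1463 + 0.0214 + 0.0031 + 0.0005) ≈ 15.452 × 0.1713 ≈ 2.647 mg/L.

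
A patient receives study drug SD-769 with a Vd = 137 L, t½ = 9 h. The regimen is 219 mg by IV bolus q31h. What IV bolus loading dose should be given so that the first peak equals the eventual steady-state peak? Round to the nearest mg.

241 mg

f = (1/2)^(31/9) ≈ 0.091858; accumulation ratio R = 1/(1−f) ≈ 1.10115.
Loading dose to hit Cmax,ss on first dose: D_load = D_maint·R ≈ 219 × 1.10115 ≈ 241.15 mg.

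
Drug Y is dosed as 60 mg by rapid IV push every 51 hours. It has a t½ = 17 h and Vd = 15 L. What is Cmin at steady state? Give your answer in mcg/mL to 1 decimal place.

The dosing interval is 3 half-lives, so f = 2^(−3) = 0.125.
At steady state, R = 1/(1 − 0.125) = 8/7.
Single-dose peak C₀ = D/Vd = 60/15 = 4 mcg/mL.
Steady-state peak Cmax,ss = C₀·R = 4 × 8/7 ≈ 4.571 mcg/mL.
Steady-state trough Cmin,ss = Cmax,ss·f ≈ 4.571 × 0.125 ≈ 0.571 mcg/mL.

0.6 mcg/mL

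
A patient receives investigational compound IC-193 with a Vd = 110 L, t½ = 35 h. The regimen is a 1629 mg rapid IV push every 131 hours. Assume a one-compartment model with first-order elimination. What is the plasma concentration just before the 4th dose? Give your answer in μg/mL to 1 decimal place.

f = (1/2)^(τ/t½) = (1/2)^(131/35) ≈ 0.0747.
C₀ = D/Vd = 1629/110 ≈ 14.809 μg/mL.
Before the 4th dose, 3 doses have been given. Superposition: Cmin = C₀·(f + f² + … + f^3).
≈ 14.809 × (0.0747 + 0.0056 + 0.0004) ≈ 14.809 × 0.0807 ≈ 1.195 μg/mL.

1.2 μg/mL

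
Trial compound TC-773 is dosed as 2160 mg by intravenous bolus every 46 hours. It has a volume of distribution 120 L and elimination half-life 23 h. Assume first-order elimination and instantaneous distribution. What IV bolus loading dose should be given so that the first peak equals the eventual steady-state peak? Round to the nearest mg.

2880 mg

f = (1/2)^(46/23) ≈ 0.250000; accumulation ratio R = 1/(1−f) ≈ 1.33333.
Loading dose to hit Cmax,ss on first dose: D_load = D_maint·R ≈ 2160 × 1.33333 ≈ 2879.99 mg.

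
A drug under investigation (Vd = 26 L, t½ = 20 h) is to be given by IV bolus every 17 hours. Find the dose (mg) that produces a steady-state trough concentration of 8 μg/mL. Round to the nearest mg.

167 mg

τ/t½ = 17/20 ≈ 0.85, so f = (1/2)^(17/20) ≈ 0.554785.
Cmin,ss = (D/Vd)·f/(1−f), so D = Cmin,ss·Vd·(1−f)/f.
D = 8 × 26 × (1−f)/f ≈ 8 × 26 × 0.80250 ≈ 166.92 mg.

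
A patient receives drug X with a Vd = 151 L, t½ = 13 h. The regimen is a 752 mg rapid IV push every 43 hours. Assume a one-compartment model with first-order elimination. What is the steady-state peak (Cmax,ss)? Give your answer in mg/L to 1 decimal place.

5.5 mg/L

Over one 43-h interval, 43/13 ≈ 3.3077 half-lives elapse, leaving f ≈ 0.1010 of each dose.
At steady state, accumulation factor R = 1/(1 − e^(−kτ)) ≈ 1.1123.
Each bolus raises the concentration by D/Vd = 752/151 ≈ 4.980 mg/L.
Steady-state peak Cmax,ss = C₀·R ≈ 4.980 × 1.1123 ≈ 5.539 mg/L.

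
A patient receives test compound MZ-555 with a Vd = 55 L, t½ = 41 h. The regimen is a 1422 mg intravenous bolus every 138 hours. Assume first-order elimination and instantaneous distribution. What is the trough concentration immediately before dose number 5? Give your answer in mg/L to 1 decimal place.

2.8 mg/L

f = (1/2)^(τ/t½) = (1/2)^(138/41) ≈ 0.0970.
C₀ = D/Vd = 1422/55 ≈ 25.855 mg/L.
Before the 5th dose, 4 doses have been given. Superposition: Cmin = C₀·(f + f² + … + f^4).
≈ 25.855 × (0.0970 + 0.0094 + 0.0009 + 0.0001) ≈ 25.855 × 0.1074 ≈ 2.777 mg/L.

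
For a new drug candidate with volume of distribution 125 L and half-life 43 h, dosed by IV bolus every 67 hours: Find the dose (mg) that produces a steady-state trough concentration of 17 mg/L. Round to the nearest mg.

τ/t½ = 67/43 ≈ 1.5581, so f = (1/2)^(67/43) ≈ 0.339589.
Cmin,ss = (D/Vd)·f/(1−f), so D = Cmin,ss·Vd·(1−f)/f.
D = 17 × 125 × (1−f)/f ≈ 17 × 125 × 1.94474 ≈ 4132.57 mg.

4133 mg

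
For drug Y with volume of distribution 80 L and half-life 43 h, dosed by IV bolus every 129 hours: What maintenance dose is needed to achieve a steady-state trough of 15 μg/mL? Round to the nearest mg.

τ/t½ = 129/43 ≈ 3, so f = (1/2)^(129/43) ≈ 0.125000.
Cmin,ss = (D/Vd)·f/(1−f), so D = Cmin,ss·Vd·(1−f)/f.
D = 15 × 80 × (1−f)/f ≈ 15 × 80 × 7.00000 ≈ 8400.00 mg.

8400 mg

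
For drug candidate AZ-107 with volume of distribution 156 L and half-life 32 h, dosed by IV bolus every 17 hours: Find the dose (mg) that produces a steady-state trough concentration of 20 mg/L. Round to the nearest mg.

τ/t½ = 17/32 ≈ 0.53125, so f = (1/2)^(17/32) ≈ 0.691955.
Cmin,ss = (D/Vd)·f/(1−f), so D = Cmin,ss·Vd·(1−f)/f.
D = 20 × 156 × (1−f)/f ≈ 20 × 156 × 0.44518 ≈ 1388.96 mg.

1389 mg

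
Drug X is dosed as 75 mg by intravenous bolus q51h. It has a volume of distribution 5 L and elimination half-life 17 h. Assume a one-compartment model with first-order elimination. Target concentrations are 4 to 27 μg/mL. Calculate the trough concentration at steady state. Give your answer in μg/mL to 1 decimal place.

2.1 μg/mL

τ = 51 h = 3 half-lives, so f = (1/2)^3 = 0.125.
At steady state, R = 1/(1 − 0.125) = 8/7.
Single-dose peak C₀ = D/Vd = 75/5 = 15 μg/mL.
Steady-state peak Cmax,ss = C₀·R = 15 × 8/7 ≈ 17.143 μg/mL.
Steady-state trough Cmin,ss = Cmax,ss·f ≈ 17.143 × 0.125 ≈ 2.143 μg/mL.
Trough 2.1 μg/mL vs MEC 4 μg/mL: subtherapeutic.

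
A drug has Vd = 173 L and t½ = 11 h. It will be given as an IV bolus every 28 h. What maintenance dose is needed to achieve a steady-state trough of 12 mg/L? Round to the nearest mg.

10044 mg

τ/t½ = 28/11 ≈ 2.5455, so f = (1/2)^(28/11) ≈ 0.171294.
Cmin,ss = (D/Vd)·f/(1−f), so D = Cmin,ss·Vd·(1−f)/f.
D = 12 × 173 × (1−f)/f ≈ 12 × 173 × 4.83792 ≈ 10043.52 mg.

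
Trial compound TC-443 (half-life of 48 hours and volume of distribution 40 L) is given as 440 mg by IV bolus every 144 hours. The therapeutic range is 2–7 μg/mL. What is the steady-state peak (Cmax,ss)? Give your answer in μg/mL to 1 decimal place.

12.6 μg/mL

The dosing interval is 3 half-lives, so f = 2^(−3) = 0.125.
At steady state, R = 1/(1 − 0.125) = 8/7.
Single-dose peak C₀ = D/Vd = 440/40 = 11 μg/mL.
Steady-state peak Cmax,ss = C₀·R = 11 × 8/7 ≈ 12.571 μg/mL.
Peak 12.6 μg/mL vs MTC 7 μg/mL: exceeds toxic threshold.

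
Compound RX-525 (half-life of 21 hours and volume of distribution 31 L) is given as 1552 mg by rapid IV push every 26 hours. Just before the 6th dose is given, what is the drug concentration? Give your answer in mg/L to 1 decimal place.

36.3 mg/L

f = (1/2)^(τ/t½) = (1/2)^(26/21) ≈ 0.4239.
C₀ = D/Vd = 1552/31 ≈ 50.065 mg/L.
Before the 6th dose, 5 doses have been given. Superposition: Cmin = C₀·(f + f² + … + f^5).
≈ 50.065 × (0.4239 + 0.1797 + 0.0762 + 0.0323 + 0.0137) ≈ 50.065 × 0.7258 ≈ 36.337 mg/L.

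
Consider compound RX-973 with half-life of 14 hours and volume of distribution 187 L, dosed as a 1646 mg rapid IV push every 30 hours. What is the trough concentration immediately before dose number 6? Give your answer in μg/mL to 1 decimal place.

2.6 μg/mL

f = (1/2)^(τ/t½) = (1/2)^(30/14) ≈ 0.2264.
C₀ = D/Vd = 1646/187 ≈ 8.802 μg/mL.
Before the 6th dose, 5 doses have been given. Superposition: Cmin = C₀·(f + f² + … + f^5).
≈ 8.802 × (0.2264 + 0.0513 + 0.0116 + 0.0026 + 0.0006) ≈ 8.802 × 0.2925 ≈ 2.575 μg/mL.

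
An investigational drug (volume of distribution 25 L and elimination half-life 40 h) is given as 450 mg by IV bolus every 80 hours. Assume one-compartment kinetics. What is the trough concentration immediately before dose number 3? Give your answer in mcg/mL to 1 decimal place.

5.6 mcg/mL

f = (1/2)^(τ/t½) = (1/2)^(80/40) ≈ 0.2500.
C₀ = D/Vd = 450/25 ≈ 18.000 mcg/mL.
Before the 3rd dose, 2 doses have been given. Superposition: Cmin = C₀·(f + f²).
≈ 18.000 × (0.2500 + 0.0625) ≈ 18.000 × 0.3125 ≈ 5.625 mcg/mL.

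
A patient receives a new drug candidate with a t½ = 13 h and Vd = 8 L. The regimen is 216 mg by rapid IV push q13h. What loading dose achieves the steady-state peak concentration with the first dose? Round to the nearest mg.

f = (1/2)^(13/13) ≈ 0.500000; accumulation ratio R = 1/(1−f) ≈ 2.00000.
Loading dose to hit Cmax,ss on first dose: D_load = D_maint·R ≈ 216 × 2.00000 ≈ 432.00 mg.

432 mg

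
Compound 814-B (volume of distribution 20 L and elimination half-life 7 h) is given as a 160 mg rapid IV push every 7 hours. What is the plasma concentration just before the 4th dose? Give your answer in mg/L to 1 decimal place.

f = (1/2)^(τ/t½) = (1/2)^(7/7) ≈ 0.5000.
C₀ = D/Vd = 160/20 ≈ 8.000 mg/L.
Before the 4th dose, 3 doses have been given. Superposition: Cmin = C₀·(f + f² + … + f^3).
≈ 8.000 × (0.5000 + 0.2500 + 0.1250) ≈ 8.000 × 0.8750 ≈ 7.000 mg/L.

7.0 mg/L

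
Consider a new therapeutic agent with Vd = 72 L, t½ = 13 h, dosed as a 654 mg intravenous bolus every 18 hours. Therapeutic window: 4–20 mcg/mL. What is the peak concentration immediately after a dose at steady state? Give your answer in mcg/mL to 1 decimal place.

14.7 mcg/mL

Over one 18-h interval, 18/13 ≈ 1.3846 half-lives elapse, leaving f ≈ 0.3830 of each dose.
Accumulation ratio R = 1/(1 − f) ≈ 1/0.6170 ≈ 1.6207.
Each bolus raises the concentration by D/Vd = 654/72 ≈ 9.083 mcg/mL.
Steady-state peak Cmax,ss = C₀·R ≈ 9.083 × 1.6207 ≈ 14.721 mcg/mL.
Peak 14.7 mcg/mL vs MTC 20 mcg/mL: below toxic threshold.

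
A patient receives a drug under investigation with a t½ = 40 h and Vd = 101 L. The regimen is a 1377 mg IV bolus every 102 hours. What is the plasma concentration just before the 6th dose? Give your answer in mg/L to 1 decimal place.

f = (1/2)^(τ/t½) = (1/2)^(102/40) ≈ 0.1708.
C₀ = D/Vd = 1377/101 ≈ 13.634 mg/L.
Before the 6th dose, 5 doses have been given. Superposition: Cmin = C₀·(f + f² + … + f^5).
≈ 13.634 × (0.1708 + 0.0292 + 0.0050 + 0.0009 + 0.0001) ≈ 13.634 × 0.2060 ≈ 2.809 mg/L.

2.8 mg/L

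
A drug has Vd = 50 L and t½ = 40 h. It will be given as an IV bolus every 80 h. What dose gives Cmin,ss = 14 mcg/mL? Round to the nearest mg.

τ/t½ = 80/40 ≈ 2, so f = (1/2)^(80/40) ≈ 0.250000.
Cmin,ss = (D/Vd)·f/(1−f), so D = Cmin,ss·Vd·(1−f)/f.
D = 14 × 50 × (1−f)/f ≈ 14 × 50 × 3.00000 ≈ 2100.00 mg.

2100 mg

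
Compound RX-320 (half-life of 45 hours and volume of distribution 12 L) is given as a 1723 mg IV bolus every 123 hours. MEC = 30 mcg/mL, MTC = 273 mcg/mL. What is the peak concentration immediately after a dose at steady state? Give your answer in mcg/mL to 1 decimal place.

Over one 123-h interval, 123/45 ≈ 2.7333 half-lives elapse, leaving f ≈ 0.1504 of each dose.
Accumulation ratio R = 1/(1 − f) ≈ 1/0.8496 ≈ 1.1770.
Each bolus raises the concentration by D/Vd = 1723/12 ≈ 143.583 mcg/mL.
Steady-state peak Cmax,ss = C₀·R ≈ 143.583 × 1.1770 ≈ 168.997 mcg/mL.
Peak 169.0 mcg/mL vs MTC 273 mcg/mL: below toxic threshold.

169.0 mcg/mL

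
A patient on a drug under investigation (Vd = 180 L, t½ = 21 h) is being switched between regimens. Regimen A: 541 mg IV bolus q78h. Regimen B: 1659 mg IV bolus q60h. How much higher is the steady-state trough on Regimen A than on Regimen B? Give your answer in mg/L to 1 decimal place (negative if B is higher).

-1.2 mg/L

Regimen A: f = (1/2)^(78/21) ≈ 0.0762; Cmin,ss = (541/180)·f/(1−f) ≈ 0.248 mg/L.
Regimen B: f = (1/2)^(60/21) ≈ 0.1380; Cmin,ss = (1659/180)·f/(1−f) ≈ 1.476 mg/L.
Difference ≈ 0.248 − 1.476 ≈ -1.228 mg/L.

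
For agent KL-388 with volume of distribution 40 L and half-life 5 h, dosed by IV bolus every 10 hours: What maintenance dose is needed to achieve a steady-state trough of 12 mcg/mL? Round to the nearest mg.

τ/t½ = 10/5 ≈ 2, so f = (1/2)^(10/5) ≈ 0.250000.
Cmin,ss = (D/Vd)·f/(1−f), so D = Cmin,ss·Vd·(1−f)/f.
D = 12 × 40 × (1−f)/f ≈ 12 × 40 × 3.00000 ≈ 1440.00 mg.

1440 mg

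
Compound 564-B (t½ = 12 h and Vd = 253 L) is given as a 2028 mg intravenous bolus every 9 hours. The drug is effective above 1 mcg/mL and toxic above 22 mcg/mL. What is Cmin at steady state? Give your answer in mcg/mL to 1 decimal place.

11.8 mcg/mL

k = ln2/t½ = ln2/12 ≈ 0.057762 h⁻¹; fraction remaining f = e^(−kτ) = e^(−0.057762×9) ≈ 0.5946.
At steady state, accumulation factor R = 1/(1 − e^(−kτ)) ≈ 2.4667.
Single-dose peak C₀ = D/Vd = 2028/253 ≈ 8.016 mcg/mL.
Steady-state peak Cmax,ss = C₀·R ≈ 8.016 × 2.4667 ≈ 19.773 mcg/mL.
One interval later, Cmin,ss = Cmax,ss·e^(−kτ) ≈ 19.773 × 0.5946 ≈ 11.757 mcg/mL.
Trough 11.8 mcg/mL vs MEC 1 mcg/mL: adequate.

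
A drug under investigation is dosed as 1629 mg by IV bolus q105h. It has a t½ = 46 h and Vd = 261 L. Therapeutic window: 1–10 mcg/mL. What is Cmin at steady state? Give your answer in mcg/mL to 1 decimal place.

τ/t½ = 105/46 ≈ 2.2826, so fraction remaining f = (1/2)^(105/46) ≈ 0.2055.
Accumulation ratio R = 1/(1 − f) ≈ 1/0.7945 ≈ 1.2587.
Each bolus raises the concentration by D/Vd = 1629/261 ≈ 6.241 mcg/mL.
Steady-state peak Cmax,ss = C₀·R ≈ 6.241 × 1.2587 ≈ 7.856 mcg/mL.
One interval later, Cmin,ss = Cmax,ss·e^(−kτ) ≈ 7.856 × 0.2055 ≈ 1.614 mcg/mL.
Trough 1.6 mcg/mL vs MEC 1 mcg/mL: adequate.

1.6 mcg/mL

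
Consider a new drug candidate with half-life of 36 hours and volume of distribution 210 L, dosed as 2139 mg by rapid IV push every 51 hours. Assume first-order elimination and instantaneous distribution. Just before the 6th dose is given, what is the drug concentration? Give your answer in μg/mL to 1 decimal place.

6.1 μg/mL

f = (1/2)^(τ/t½) = (1/2)^(51/36) ≈ 0.3746.
C₀ = D/Vd = 2139/210 ≈ 10.186 μg/mL.
Before the 6th dose, 5 doses have been given. Superposition: Cmin = C₀·(f + f² + … + f^5).
≈ 10.186 × (0.3746 + 0.1403 + 0.0526 + 0.0197 + 0.0074) ≈ 10.186 × 0.5946 ≈ 6.057 μg/mL.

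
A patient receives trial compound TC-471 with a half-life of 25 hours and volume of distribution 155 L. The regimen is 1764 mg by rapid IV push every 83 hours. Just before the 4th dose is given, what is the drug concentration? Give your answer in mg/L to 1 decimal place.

f = (1/2)^(τ/t½) = (1/2)^(83/25) ≈ 0.1001.
C₀ = D/Vd = 1764/155 ≈ 11.381 mg/L.
Before the 4th dose, 3 doses have been given. Superposition: Cmin = C₀·(f + f² + … + f^3).
≈ 11.381 × (0.1001 + 0.0100 + 0.0010) ≈ 11.381 × 0.1111 ≈ 1.264 mg/L.

1.3 mg/L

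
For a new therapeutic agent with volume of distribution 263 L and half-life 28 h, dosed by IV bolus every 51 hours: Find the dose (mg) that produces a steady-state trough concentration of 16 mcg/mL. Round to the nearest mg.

10664 mg

τ/t½ = 51/28 ≈ 1.8214, so f = (1/2)^(51/28) ≈ 0.282941.
Cmin,ss = (D/Vd)·f/(1−f), so D = Cmin,ss·Vd·(1−f)/f.
D = 16 × 263 × (1−f)/f ≈ 16 × 263 × 2.53431 ≈ 10664.38 mg.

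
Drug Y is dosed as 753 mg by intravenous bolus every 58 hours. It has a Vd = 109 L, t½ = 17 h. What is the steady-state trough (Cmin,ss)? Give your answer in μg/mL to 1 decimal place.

Over one 58-h interval, 58/17 ≈ 3.4118 half-lives elapse, leaving f ≈ 0.0940 of each dose.
Single-dose peak C₀ = D/Vd = 753/109 ≈ 6.908 μg/mL.
Steady-state trough Cmin,ss = C₀·f/(1−f) ≈ 6.908 × 0.0940/0.9060 ≈ 0.717 μg/mL.

0.7 μg/mL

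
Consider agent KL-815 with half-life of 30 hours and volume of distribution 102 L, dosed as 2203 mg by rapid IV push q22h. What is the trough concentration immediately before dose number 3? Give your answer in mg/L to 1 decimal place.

f = (1/2)^(τ/t½) = (1/2)^(22/30) ≈ 0.6015.
C₀ = D/Vd = 2203/102 ≈ 21.598 mg/L.
Before the 3rd dose, 2 doses have been given. Superposition: Cmin = C₀·(f + f²).
≈ 21.598 × (0.6015 + 0.3618) ≈ 21.598 × 0.9633 ≈ 20.805 mg/L.

20.8 mg/L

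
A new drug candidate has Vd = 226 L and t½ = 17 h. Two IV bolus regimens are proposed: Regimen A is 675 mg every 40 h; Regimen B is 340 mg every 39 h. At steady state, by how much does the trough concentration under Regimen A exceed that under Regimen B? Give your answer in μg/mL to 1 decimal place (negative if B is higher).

Regimen A: f = (1/2)^(40/17) ≈ 0.1957; Cmin,ss = (675/226)·f/(1−f) ≈ 0.727 μg/mL.
Regimen B: f = (1/2)^(39/17) ≈ 0.2039; Cmin,ss = (340/226)·f/(1−f) ≈ 0.385 μg/mL.
Difference ≈ 0.727 − 0.385 ≈ 0.342 μg/mL.

0.3 μg/mL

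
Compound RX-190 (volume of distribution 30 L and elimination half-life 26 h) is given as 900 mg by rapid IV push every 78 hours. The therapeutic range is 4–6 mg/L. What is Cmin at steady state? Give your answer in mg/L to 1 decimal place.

τ = 78 h = 3 half-lives, so f = (1/2)^3 = 0.125.
Accumulation ratio R = 1/(1 − f) = 1/0.875 = 8/7.
Single-dose peak C₀ = D/Vd = 900/30 = 30 mg/L.
Steady-state peak Cmax,ss = C₀·R = 30 × 8/7 ≈ 34.286 mg/L.
Steady-state trough Cmin,ss = Cmax,ss·f ≈ 34.286 × 0.125 ≈ 4.286 mg/L.
Trough 4.3 mg/L vs MEC 4 mg/L: adequate.

4.3 mg/L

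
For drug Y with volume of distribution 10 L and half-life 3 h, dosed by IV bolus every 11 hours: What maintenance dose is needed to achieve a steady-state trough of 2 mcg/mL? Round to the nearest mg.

234 mg

τ/t½ = 11/3 ≈ 3.6667, so f = (1/2)^(11/3) ≈ 0.078745.
Cmin,ss = (D/Vd)·f/(1−f), so D = Cmin,ss·Vd·(1−f)/f.
D = 2 × 10 × (1−f)/f ≈ 2 × 10 × 11.69922 ≈ 233.98 mg.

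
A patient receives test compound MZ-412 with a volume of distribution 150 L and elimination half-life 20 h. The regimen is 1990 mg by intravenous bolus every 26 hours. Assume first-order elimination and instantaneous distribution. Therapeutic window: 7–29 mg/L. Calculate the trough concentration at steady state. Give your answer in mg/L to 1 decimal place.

9.1 mg/L

Over one 26-h interval, 26/20 ≈ 1.3 half-lives elapse, leaving f ≈ 0.4061 of each dose.
Single-dose peak C₀ = D/Vd = 1990/150 ≈ 13.267 mg/L.
Steady-state trough Cmin,ss = C₀·f/(1−f) ≈ 13.267 × 0.4061/0.5939 ≈ 9.072 mg/L.
Trough 9.1 mg/L vs MEC 7 mg/L: adequate.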